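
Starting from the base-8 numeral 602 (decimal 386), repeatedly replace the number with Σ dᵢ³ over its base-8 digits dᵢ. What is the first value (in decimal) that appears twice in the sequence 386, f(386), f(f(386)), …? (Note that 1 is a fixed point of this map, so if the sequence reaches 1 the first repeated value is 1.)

386 = (6,0,2)_8 → 6³ + 0³ + 2³ = 216 + 0 + 8 = 224
224 = (3,4,0)_8 → 3³ + 4³ + 0³ = 27 + 64 + 0 = 91
91 = (1,3,3)_8 → 1³ + 3³ + 3³ = 1 + 27 + 27 = 55
55 = (6,7)_8 → 6³ + 7³ = 216 + 343 = 559
559 = (1,0,5,7)_8 → 1³ + 0³ + 5³ + 7³ = 1 + 0 + 125 + 343 = 469
469 = (7,2,5)_8 → 7³ + 2³ + 5³ = 343 + 8 + 125 = 476
476 = (7,3,4)_8 → 7³ + 3³ + 4³ = 343 + 27 + 64 = 434
434 = (6,6,2)_8 → 6³ + 6³ + 2³ = 216 + 216 + 8 = 440
440 = (6,7,0)_8 → 6³ + 7³ + 0³ = 216 + 343 + 0 = 559  — 559 already appeared earlier.

559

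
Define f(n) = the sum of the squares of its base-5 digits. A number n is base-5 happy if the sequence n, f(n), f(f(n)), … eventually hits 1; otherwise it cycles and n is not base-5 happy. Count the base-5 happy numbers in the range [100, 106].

100: 100 → 16 → 10 → 4 → 16  (repeats 16)
101: 101 → 17 → 13 → 13  (repeats 13)
102: 102 → 20 → 16 → 10 → 4 → 16  (repeats 16)
103: 103 → 25 → 1  (reaches 1)
104: 104 → 32 → 6 → 2 → 4 → 16 → 10 → 4  (repeats 4)
105: 105 → 17 → 13 → 13  (repeats 13)
106: 106 → 18 → 18  (repeats 18)
base-5 happy: 103

1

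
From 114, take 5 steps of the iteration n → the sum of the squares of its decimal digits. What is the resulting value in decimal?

114 → 1² + 1² + 4² = 18
18 → 1² + 8² = 65
65 → 6² + 5² = 61
61 → 6² + 1² = 37
37 → 3² + 7² = 58

58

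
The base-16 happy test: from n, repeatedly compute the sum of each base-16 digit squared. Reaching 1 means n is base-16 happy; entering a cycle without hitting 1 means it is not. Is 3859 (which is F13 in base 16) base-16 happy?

3859 = (15,1,3)_16 → 15² + 1² + 3² = 235
235 = (14,11)_16 → 14² + 11² = 317
317 = (1,3,13)_16 → 1² + 3² + 13² = 179
179 = (11,3)_16 → 11² + 3² = 130
130 = (8,2)_16 → 8² + 2² = 68
68 = (4,4)_16 → 4² + 4² = 32
32 = (2,0)_16 → 2² + 0² = 4
4 = (4)_16 → 4² = 16
16 = (1,0)_16 → 1² + 0² = 1  — reached 1.

base-16 happy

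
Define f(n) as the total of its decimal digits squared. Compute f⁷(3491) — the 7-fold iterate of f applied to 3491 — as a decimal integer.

3491 → 107
107 → 50
50 → 25
25 → 29
29 → 85
85 → 89
89 → 145

145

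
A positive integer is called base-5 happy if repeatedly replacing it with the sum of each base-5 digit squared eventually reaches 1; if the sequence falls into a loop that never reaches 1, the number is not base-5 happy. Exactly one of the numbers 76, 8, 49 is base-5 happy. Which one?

76: 76 → 10 → 4 → 16 → 10  — repeats 10 (not base-5 happy)
8: 8 → 10 → 4 → 16 → 10  — repeats 10 (not base-5 happy)
49: 49 → 33 → 11 → 5 → 1  — reaches 1 (base-5 happy)

49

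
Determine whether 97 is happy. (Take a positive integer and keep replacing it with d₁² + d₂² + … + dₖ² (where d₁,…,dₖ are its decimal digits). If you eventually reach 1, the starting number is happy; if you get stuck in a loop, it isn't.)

97 → 130
130 → 10
10 → 1  — reached 1.

happy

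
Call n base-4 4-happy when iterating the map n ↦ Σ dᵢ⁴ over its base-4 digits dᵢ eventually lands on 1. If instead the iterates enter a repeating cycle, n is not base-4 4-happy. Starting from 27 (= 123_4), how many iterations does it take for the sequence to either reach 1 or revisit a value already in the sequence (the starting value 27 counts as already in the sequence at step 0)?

27 = (1,2,3)_4 → 1⁴ + 2⁴ + 3⁴ = 98
98 = (1,2,0,2)_4 → 1⁴ + 2⁴ + 0⁴ + 2⁴ = 33
33 = (2,0,1)_4 → 2⁴ + 0⁴ + 1⁴ = 17
17 = (1,0,1)_4 → 1⁴ + 0⁴ + 1⁴ = 2
2 = (2)_4 → 2⁴ = 16
16 = (1,0,0)_4 → 1⁴ + 0⁴ + 0⁴ = 1  — reached 1.
That took 6 steps.

6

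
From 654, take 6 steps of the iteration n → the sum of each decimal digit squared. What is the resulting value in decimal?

4

654 → 6² + 5² + 4² = 36 + 25 + 16 = 77
77 → 7² + 7² = 49 + 49 = 98
98 → 9² + 8² = 81 + 64 = 145
145 → 1² + 4² + 5² = 1 + 16 + 25 = 42
42 → 4² + 2² = 16 + 4 = 20
20 → 2² + 0² = 4 + 0 = 4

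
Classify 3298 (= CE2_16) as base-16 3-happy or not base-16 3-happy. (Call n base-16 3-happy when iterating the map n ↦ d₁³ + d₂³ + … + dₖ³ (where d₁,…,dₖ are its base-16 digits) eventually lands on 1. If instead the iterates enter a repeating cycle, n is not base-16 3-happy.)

base-16 3-happy

3298 = (12,14,2)_16 → 4480
4480 = (1,1,8,0)_16 → 514
514 = (2,0,2)_16 → 16
16 = (1,0)_16 → 1  — reached 1.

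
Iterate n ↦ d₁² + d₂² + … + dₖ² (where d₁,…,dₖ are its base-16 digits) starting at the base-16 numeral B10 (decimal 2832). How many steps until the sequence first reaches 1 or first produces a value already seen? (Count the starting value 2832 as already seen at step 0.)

2832 = (11,1,0)_16 → 11² + 1² + 0² = 122
122 = (7,10)_16 → 7² + 10² = 149
149 = (9,5)_16 → 9² + 5² = 106
106 = (6,10)_16 → 6² + 10² = 136
136 = (8,8)_16 → 8² + 8² = 128
128 = (8,0)_16 → 8² + 0² = 64
64 = (4,0)_16 → 4² + 0² = 16
16 = (1,0)_16 → 1² + 0² = 1  — reached 1.
That took 8 steps.

8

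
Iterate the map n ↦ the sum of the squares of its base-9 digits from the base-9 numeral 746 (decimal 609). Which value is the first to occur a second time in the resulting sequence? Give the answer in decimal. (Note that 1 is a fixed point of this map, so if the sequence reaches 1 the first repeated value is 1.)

609 = (7,4,6)_9 → 7² + 4² + 6² = 101
101 = (1,2,2)_9 → 1² + 2² + 2² = 9
9 = (1,0)_9 → 1² + 0² = 1  — reached the fixed point 1.
1 → 1, so 1 is the first repeated value.

1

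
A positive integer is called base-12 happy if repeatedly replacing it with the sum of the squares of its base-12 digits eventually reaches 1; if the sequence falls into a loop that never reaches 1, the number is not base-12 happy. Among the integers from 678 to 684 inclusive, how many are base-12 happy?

1

678: 678 → 116 → 145 → 2 → 4 → 16 → 17 → 26 → 8 → 64 → 41 → 34 → 104 → 128 → 164 → 66 → 61 → 26  — not base-12 happy
679: 679 → 129 → 181 → 11 → 121 → 101 → 89 → 74 → 40 → 25 → 5 → 25  — not base-12 happy
680: 680 → 144 → 1  — base-12 happy
681: 681 → 161 → 27 → 13 → 2 → 4 → 16 → 17 → 26 → 8 → 64 → 41 → 34 → 104 → 128 → 164 → 66 → 61 → 26  — not base-12 happy
682: 682 → 180 → 10 → 100 → 80 → 100  — not base-12 happy
683: 683 → 201 → 98 → 68 → 89 → 74 → 40 → 25 → 5 → 25  — not base-12 happy
684: 684 → 97 → 65 → 50 → 20 → 65  — not base-12 happy
base-12 happy: 680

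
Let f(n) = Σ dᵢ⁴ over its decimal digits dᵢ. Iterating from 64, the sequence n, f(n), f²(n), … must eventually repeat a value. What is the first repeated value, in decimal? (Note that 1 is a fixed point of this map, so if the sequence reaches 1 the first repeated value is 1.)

64 → 1552
1552 → 1267
1267 → 3714
3714 → 2739
2739 → 9059
9059 → 13747
13747 → 5140
5140 → 882
882 → 8208
8208 → 8208  — 8208 already appeared earlier.

8208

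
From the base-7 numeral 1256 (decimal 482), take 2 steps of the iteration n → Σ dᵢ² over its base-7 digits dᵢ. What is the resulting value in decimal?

482 = (1,2,5,6)_7 → 1² + 2² + 5² + 6² = 66
66 = (1,2,3)_7 → 1² + 2² + 3² = 14

14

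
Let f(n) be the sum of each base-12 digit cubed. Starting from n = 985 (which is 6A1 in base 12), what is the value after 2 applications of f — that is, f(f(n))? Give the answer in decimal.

985 = (6,10,1)_12 → 6³ + 10³ + 1³ = 216 + 1000 + 1 = 1217
1217 = (8,5,5)_12 → 8³ + 5³ + 5³ = 512 + 125 + 125 = 762

762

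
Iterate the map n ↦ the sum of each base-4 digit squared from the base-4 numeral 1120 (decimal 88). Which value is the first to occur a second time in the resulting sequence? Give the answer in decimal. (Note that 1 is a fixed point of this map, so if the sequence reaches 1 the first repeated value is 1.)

88 = (1,1,2,0)_4 → 1² + 1² + 2² + 0² = 1 + 1 + 4 + 0 = 6
6 = (1,2)_4 → 1² + 2² = 1 + 4 = 5
5 = (1,1)_4 → 1² + 1² = 1 + 1 = 2
2 = (2)_4 → 2² = 4
4 = (1,0)_4 → 1² + 0² = 1 + 0 = 1  — reached the fixed point 1.
1 → 1, so 1 is the first repeated value.

1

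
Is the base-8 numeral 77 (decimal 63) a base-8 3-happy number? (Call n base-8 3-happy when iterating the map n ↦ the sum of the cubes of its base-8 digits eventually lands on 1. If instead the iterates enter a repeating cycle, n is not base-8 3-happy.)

base-8 3-happy

63 = (7,7)_8 → 686
686 = (1,2,5,6)_8 → 350
350 = (5,3,6)_8 → 368
368 = (5,6,0)_8 → 341
341 = (5,2,5)_8 → 258
258 = (4,0,2)_8 → 72
72 = (1,1,0)_8 → 2
2 = (2)_8 → 8
8 = (1,0)_8 → 1  — reached 1.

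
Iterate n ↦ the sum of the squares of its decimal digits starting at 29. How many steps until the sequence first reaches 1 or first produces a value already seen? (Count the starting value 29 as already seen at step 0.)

29 → 2² + 9² = 4 + 81 = 85
85 → 8² + 5² = 64 + 25 = 89
89 → 8² + 9² = 64 + 81 = 145
145 → 1² + 4² + 5² = 1 + 16 + 25 = 42
42 → 4² + 2² = 16 + 4 = 20
20 → 2² + 0² = 4 + 0 = 4
4 → 4² = 16
16 → 1² + 6² = 1 + 36 = 37
37 → 3² + 7² = 9 + 49 = 58
58 → 5² + 8² = 25 + 64 = 89  — 89 repeats.
That took 10 steps.

10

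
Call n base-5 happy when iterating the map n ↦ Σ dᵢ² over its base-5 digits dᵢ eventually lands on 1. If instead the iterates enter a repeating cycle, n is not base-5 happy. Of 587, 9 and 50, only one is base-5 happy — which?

587: 587 → 33 → 11 → 5 → 1  — reaches 1 (base-5 happy)
9: 9 → 17 → 13 → 13  — repeats 13 (not base-5 happy)
50: 50 → 4 → 16 → 10 → 4  — repeats 4 (not base-5 happy)

587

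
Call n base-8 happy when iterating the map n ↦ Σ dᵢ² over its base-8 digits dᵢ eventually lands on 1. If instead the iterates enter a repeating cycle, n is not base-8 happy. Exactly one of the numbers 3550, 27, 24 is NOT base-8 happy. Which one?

24

3550: 3550 → 130 → 8 → 1  — reaches 1 (base-8 happy)
27: 27 → 18 → 8 → 1  — reaches 1 (base-8 happy)
24: 24 → 9 → 2 → 4 → 16 → 4  — repeats 4 (not base-8 happy)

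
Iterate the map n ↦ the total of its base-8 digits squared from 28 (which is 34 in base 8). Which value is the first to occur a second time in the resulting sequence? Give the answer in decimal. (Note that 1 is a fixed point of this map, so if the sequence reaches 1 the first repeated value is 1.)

25

28 = (3,4)_8 → 3² + 4² = 9 + 16 = 25
25 = (3,1)_8 → 3² + 1² = 9 + 1 = 10
10 = (1,2)_8 → 1² + 2² = 1 + 4 = 5
5 = (5)_8 → 5² = 25  — 25 already appeared earlier.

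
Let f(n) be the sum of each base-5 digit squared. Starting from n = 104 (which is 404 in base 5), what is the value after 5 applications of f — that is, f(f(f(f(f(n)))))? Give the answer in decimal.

104 = (4,0,4)_5 → 4² + 0² + 4² = 16 + 0 + 16 = 32
32 = (1,1,2)_5 → 1² + 1² + 2² = 1 + 1 + 4 = 6
6 = (1,1)_5 → 1² + 1² = 1 + 1 = 2
2 = (2)_5 → 2² = 4
4 = (4)_5 → 4² = 16

16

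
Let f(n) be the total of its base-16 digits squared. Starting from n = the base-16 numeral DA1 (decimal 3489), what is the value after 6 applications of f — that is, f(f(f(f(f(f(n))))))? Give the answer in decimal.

85

3489 = (13,10,1)_16 → 13² + 10² + 1² = 270
270 = (1,0,14)_16 → 1² + 0² + 14² = 197
197 = (12,5)_16 → 12² + 5² = 169
169 = (10,9)_16 → 10² + 9² = 181
181 = (11,5)_16 → 11² + 5² = 146
146 = (9,2)_16 → 9² + 2² = 85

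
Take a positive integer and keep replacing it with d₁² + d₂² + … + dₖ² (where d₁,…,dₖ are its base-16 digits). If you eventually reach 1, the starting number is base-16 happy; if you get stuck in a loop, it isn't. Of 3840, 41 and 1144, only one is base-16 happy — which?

3840: 3840 → 225 → 197 → 169 → 181 → 146 → 85 → 50 → 13 → 169  — repeats 169 (not base-16 happy)
41: 41 → 85 → 50 → 13 → 169 → 181 → 146 → 85  — repeats 85 (not base-16 happy)
1144: 1144 → 129 → 65 → 17 → 2 → 4 → 16 → 1  — reaches 1 (base-16 happy)

1144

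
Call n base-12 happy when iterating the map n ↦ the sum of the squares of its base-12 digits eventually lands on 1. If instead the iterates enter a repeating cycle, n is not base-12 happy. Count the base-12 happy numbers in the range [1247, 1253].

1247: 1247 → 234 → 86 → 53 → 41 → 34 → 104 → 128 → 164 → 66 → 61 → 26 → 8 → 64 → 41  — not base-12 happy
1248: 1248 → 128 → 164 → 66 → 61 → 26 → 8 → 64 → 41 → 34 → 104 → 128  — not base-12 happy
1249: 1249 → 129 → 181 → 11 → 121 → 101 → 89 → 74 → 40 → 25 → 5 → 25  — not base-12 happy
1250: 1250 → 132 → 121 → 101 → 89 → 74 → 40 → 25 → 5 → 25  — not base-12 happy
1251: 1251 → 137 → 146 → 5 → 25 → 5  — not base-12 happy
1252: 1252 → 144 → 1  — base-12 happy
1253: 1253 → 153 → 82 → 136 → 137 → 146 → 5 → 25 → 5  — not base-12 happy
base-12 happy: 1252

1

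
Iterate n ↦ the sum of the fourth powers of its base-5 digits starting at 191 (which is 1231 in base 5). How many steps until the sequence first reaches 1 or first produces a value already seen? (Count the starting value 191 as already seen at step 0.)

191 = (1,2,3,1)_5 → 1⁴ + 2⁴ + 3⁴ + 1⁴ = 99
99 = (3,4,4)_5 → 3⁴ + 4⁴ + 4⁴ = 593
593 = (4,3,3,3)_5 → 4⁴ + 3⁴ + 3⁴ + 3⁴ = 499
499 = (3,4,4,4)_5 → 3⁴ + 4⁴ + 4⁴ + 4⁴ = 849
849 = (1,1,3,4,4)_5 → 1⁴ + 1⁴ + 3⁴ + 4⁴ + 4⁴ = 595
595 = (4,3,4,0)_5 → 4⁴ + 3⁴ + 4⁴ + 0⁴ = 593  — 593 repeats.
That took 6 steps.

6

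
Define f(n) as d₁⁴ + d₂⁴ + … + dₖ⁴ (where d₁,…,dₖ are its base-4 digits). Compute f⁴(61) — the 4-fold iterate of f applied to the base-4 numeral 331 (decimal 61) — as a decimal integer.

83

61 = (3,3,1)_4 → 3⁴ + 3⁴ + 1⁴ = 81 + 81 + 1 = 163
163 = (2,2,0,3)_4 → 2⁴ + 2⁴ + 0⁴ + 3⁴ = 16 + 16 + 0 + 81 = 113
113 = (1,3,0,1)_4 → 1⁴ + 3⁴ + 0⁴ + 1⁴ = 1 + 81 + 0 + 1 = 83
83 = (1,1,0,3)_4 → 1⁴ + 1⁴ + 0⁴ + 3⁴ = 1 + 1 + 0 + 81 = 83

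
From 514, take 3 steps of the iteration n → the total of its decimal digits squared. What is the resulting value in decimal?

514 → 42
42 → 20
20 → 4

4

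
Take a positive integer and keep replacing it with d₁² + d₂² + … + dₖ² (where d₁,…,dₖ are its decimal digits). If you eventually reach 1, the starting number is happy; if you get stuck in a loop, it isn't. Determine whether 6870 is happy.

6870 → 6² + 8² + 7² + 0² = 36 + 64 + 49 + 0 = 149
149 → 1² + 4² + 9² = 1 + 16 + 81 = 98
98 → 9² + 8² = 81 + 64 = 145
145 → 1² + 4² + 5² = 1 + 16 + 25 = 42
42 → 4² + 2² = 16 + 4 = 20
20 → 2² + 0² = 4 + 0 = 4
4 → 4² = 16
16 → 1² + 6² = 1 + 36 = 37
37 → 3² + 7² = 9 + 49 = 58
58 → 5² + 8² = 25 + 64 = 89
89 → 8² + 9² = 64 + 81 = 145  — 145 already seen; the sequence cycles without reaching 1.

not happy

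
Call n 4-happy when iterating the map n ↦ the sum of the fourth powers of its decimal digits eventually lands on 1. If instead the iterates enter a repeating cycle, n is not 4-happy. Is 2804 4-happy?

not 4-happy

2804 → 2⁴ + 8⁴ + 0⁴ + 4⁴ = 16 + 4096 + 0 + 256 = 4368
4368 → 4⁴ + 3⁴ + 6⁴ + 8⁴ = 256 + 81 + 1296 + 4096 = 5729
5729 → 5⁴ + 7⁴ + 2⁴ + 9⁴ = 625 + 2401 + 16 + 6561 = 9603
9603 → 9⁴ + 6⁴ + 0⁴ + 3⁴ = 6561 + 1296 + 0 + 81 = 7938
7938 → 7⁴ + 9⁴ + 3⁴ + 8⁴ = 2401 + 6561 + 81 + 4096 = 13139
13139 → 1⁴ + 3⁴ + 1⁴ + 3⁴ + 9⁴ = 1 + 81 + 1 + 81 + 6561 = 6725
6725 → 6⁴ + 7⁴ + 2⁴ + 5⁴ = 1296 + 2401 + 16 + 625 = 4338
4338 → 4⁴ + 3⁴ + 3⁴ + 8⁴ = 256 + 81 + 81 + 4096 = 4514
4514 → 4⁴ + 5⁴ + 1⁴ + 4⁴ = 256 + 625 + 1 + 256 = 1138
1138 → 1⁴ + 1⁴ + 3⁴ + 8⁴ = 1 + 1 + 81 + 4096 = 4179
4179 → 4⁴ + 1⁴ + 7⁴ + 9⁴ = 256 + 1 + 2401 + 6561 = 9219
9219 → 9⁴ + 2⁴ + 1⁴ + 9⁴ = 6561 + 16 + 1 + 6561 = 13139  — 13139 already seen; the sequence cycles without reaching 1.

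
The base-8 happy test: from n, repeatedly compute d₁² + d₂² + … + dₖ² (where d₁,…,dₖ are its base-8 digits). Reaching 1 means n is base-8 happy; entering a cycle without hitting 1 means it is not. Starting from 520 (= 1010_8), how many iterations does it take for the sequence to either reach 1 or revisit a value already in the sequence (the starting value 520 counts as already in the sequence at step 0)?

4

520 = (1,0,1,0)_8 → 1² + 0² + 1² + 0² = 1 + 0 + 1 + 0 = 2
2 = (2)_8 → 2² = 4
4 = (4)_8 → 4² = 16
16 = (2,0)_8 → 2² + 0² = 4 + 0 = 4  — 4 repeats.
That took 4 steps.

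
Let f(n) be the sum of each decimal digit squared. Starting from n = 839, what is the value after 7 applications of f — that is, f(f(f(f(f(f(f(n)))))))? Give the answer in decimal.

58

839 → 154
154 → 42
42 → 20
20 → 4
4 → 16
16 → 37
37 → 58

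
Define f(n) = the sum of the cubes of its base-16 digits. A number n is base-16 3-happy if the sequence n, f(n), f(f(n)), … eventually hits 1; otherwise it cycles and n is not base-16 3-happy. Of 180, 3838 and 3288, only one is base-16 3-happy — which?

3838

180: 180 → 1395 → 495 → 6120 → 3600 → 2745 → 3060 → 4770 → 1017 → 4131 → 36 → 72 → 576 → 72  — repeats 72 (not base-16 3-happy)
3838: 3838 → 8863 → 4120 → 514 → 16 → 1  — reaches 1 (base-16 3-happy)
3288: 3288 → 4437 → 252 → 5103 → 6147 → 540 → 1737 → 2673 → 1344 → 189 → 3528 → 4437  — repeats 4437 (not base-16 3-happy)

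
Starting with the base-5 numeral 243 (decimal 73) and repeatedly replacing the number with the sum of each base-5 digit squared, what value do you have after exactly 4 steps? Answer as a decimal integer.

73 = (2,4,3)_5 → 2² + 4² + 3² = 4 + 16 + 9 = 29
29 = (1,0,4)_5 → 1² + 0² + 4² = 1 + 0 + 16 = 17
17 = (3,2)_5 → 3² + 2² = 9 + 4 = 13
13 = (2,3)_5 → 2² + 3² = 4 + 9 = 13

13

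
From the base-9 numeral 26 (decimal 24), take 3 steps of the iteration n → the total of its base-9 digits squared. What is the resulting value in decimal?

34

24 = (2,6)_9 → 2² + 6² = 4 + 36 = 40
40 = (4,4)_9 → 4² + 4² = 16 + 16 = 32
32 = (3,5)_9 → 3² + 5² = 9 + 25 = 34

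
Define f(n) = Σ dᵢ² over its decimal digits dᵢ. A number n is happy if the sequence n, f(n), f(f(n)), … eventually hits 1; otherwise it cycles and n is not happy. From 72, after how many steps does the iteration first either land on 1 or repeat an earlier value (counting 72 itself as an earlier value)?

72 → 7² + 2² = 53
53 → 5² + 3² = 34
34 → 3² + 4² = 25
25 → 2² + 5² = 29
29 → 2² + 9² = 85
85 → 8² + 5² = 89
89 → 8² + 9² = 145
145 → 1² + 4² + 5² = 42
42 → 4² + 2² = 20
20 → 2² + 0² = 4
4 → 4² = 16
16 → 1² + 6² = 37
37 → 3² + 7² = 58
58 → 5² + 8² = 89  — 89 repeats.
That took 14 steps.

14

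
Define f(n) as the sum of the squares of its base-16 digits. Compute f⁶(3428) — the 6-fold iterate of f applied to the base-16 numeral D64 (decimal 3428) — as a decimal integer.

3428 = (13,6,4)_16 → 221
221 = (13,13)_16 → 338
338 = (1,5,2)_16 → 30
30 = (1,14)_16 → 197
197 = (12,5)_16 → 169
169 = (10,9)_16 → 181

181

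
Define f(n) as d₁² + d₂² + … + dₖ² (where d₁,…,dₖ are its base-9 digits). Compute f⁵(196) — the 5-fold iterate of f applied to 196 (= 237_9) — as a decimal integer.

16

196 = (2,3,7)_9 → 2² + 3² + 7² = 4 + 9 + 49 = 62
62 = (6,8)_9 → 6² + 8² = 36 + 64 = 100
100 = (1,2,1)_9 → 1² + 2² + 1² = 1 + 4 + 1 = 6
6 = (6)_9 → 6² = 36
36 = (4,0)_9 → 4² + 0² = 16 + 0 = 16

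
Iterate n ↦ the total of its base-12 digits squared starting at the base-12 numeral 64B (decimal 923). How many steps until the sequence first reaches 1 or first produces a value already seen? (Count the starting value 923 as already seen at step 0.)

923 = (6,4,11)_12 → 6² + 4² + 11² = 173
173 = (1,2,5)_12 → 1² + 2² + 5² = 30
30 = (2,6)_12 → 2² + 6² = 40
40 = (3,4)_12 → 3² + 4² = 25
25 = (2,1)_12 → 2² + 1² = 5
5 = (5)_12 → 5² = 25  — 25 repeats.
That took 6 steps.

6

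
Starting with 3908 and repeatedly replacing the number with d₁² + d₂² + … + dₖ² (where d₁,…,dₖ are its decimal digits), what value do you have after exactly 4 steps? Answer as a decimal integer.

3908 → 154
154 → 42
42 → 20
20 → 4

4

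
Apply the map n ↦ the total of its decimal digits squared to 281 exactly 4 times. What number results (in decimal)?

26

281 → 69
69 → 117
117 → 51
51 → 26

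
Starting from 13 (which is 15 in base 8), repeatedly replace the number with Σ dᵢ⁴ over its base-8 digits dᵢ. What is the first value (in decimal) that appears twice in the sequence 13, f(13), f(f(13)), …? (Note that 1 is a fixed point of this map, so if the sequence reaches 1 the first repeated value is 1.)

13 = (1,5)_8 → 626
626 = (1,1,6,2)_8 → 1314
1314 = (2,4,4,2)_8 → 544
544 = (1,0,4,0)_8 → 257
257 = (4,0,1)_8 → 257  — 257 already appeared earlier.

257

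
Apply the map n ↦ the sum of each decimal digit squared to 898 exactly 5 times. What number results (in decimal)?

898 → 8² + 9² + 8² = 209
209 → 2² + 0² + 9² = 85
85 → 8² + 5² = 89
89 → 8² + 9² = 145
145 → 1² + 4² + 5² = 42

42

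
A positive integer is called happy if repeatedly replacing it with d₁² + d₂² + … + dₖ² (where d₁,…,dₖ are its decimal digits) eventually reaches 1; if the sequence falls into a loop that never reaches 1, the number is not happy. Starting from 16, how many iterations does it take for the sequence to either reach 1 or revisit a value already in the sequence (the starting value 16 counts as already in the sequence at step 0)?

16 → 1² + 6² = 37
37 → 3² + 7² = 58
58 → 5² + 8² = 89
89 → 8² + 9² = 145
145 → 1² + 4² + 5² = 42
42 → 4² + 2² = 20
20 → 2² + 0² = 4
4 → 4² = 16  — 16 repeats.
That took 8 steps.

8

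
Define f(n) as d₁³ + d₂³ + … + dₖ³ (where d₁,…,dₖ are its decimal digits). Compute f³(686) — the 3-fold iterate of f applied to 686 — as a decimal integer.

980

686 → 6³ + 8³ + 6³ = 944
944 → 9³ + 4³ + 4³ = 857
857 → 8³ + 5³ + 7³ = 980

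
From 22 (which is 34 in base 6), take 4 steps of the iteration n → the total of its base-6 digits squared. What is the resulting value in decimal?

41

22 = (3,4)_6 → 3² + 4² = 25
25 = (4,1)_6 → 4² + 1² = 17
17 = (2,5)_6 → 2² + 5² = 29
29 = (4,5)_6 → 4² + 5² = 41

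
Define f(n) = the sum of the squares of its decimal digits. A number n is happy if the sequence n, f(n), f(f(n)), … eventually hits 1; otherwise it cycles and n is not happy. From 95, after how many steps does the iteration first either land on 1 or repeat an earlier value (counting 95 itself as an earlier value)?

95 → 9² + 5² = 81 + 25 = 106
106 → 1² + 0² + 6² = 1 + 0 + 36 = 37
37 → 3² + 7² = 9 + 49 = 58
58 → 5² + 8² = 25 + 64 = 89
89 → 8² + 9² = 64 + 81 = 145
145 → 1² + 4² + 5² = 1 + 16 + 25 = 42
42 → 4² + 2² = 16 + 4 = 20
20 → 2² + 0² = 4 + 0 = 4
4 → 4² = 16
16 → 1² + 6² = 1 + 36 = 37  — 37 repeats.
That took 10 steps.

10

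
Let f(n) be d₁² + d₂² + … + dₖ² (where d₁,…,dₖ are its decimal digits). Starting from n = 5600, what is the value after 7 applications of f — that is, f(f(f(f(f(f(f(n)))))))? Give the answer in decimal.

5600 → 5² + 6² + 0² + 0² = 61
61 → 6² + 1² = 37
37 → 3² + 7² = 58
58 → 5² + 8² = 89
89 → 8² + 9² = 145
145 → 1² + 4² + 5² = 42
42 → 4² + 2² = 20

20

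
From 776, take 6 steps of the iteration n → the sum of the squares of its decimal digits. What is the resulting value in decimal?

58

776 → 134
134 → 26
26 → 40
40 → 16
16 → 37
37 → 58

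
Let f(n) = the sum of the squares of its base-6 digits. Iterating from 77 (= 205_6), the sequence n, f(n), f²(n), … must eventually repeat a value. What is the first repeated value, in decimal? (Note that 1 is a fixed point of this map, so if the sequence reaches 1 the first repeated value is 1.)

29

77 = (2,0,5)_6 → 2² + 0² + 5² = 4 + 0 + 25 = 29
29 = (4,5)_6 → 4² + 5² = 16 + 25 = 41
41 = (1,0,5)_6 → 1² + 0² + 5² = 1 + 0 + 25 = 26
26 = (4,2)_6 → 4² + 2² = 16 + 4 = 20
20 = (3,2)_6 → 3² + 2² = 9 + 4 = 13
13 = (2,1)_6 → 2² + 1² = 4 + 1 = 5
5 = (5)_6 → 5² = 25
25 = (4,1)_6 → 4² + 1² = 16 + 1 = 17
17 = (2,5)_6 → 2² + 5² = 4 + 25 = 29  — 29 already appeared earlier.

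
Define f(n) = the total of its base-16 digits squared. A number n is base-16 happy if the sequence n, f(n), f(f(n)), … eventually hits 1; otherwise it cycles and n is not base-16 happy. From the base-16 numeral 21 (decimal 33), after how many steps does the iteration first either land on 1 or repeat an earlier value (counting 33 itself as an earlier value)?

33 = (2,1)_16 → 2² + 1² = 5
5 = (5)_16 → 5² = 25
25 = (1,9)_16 → 1² + 9² = 82
82 = (5,2)_16 → 5² + 2² = 29
29 = (1,13)_16 → 1² + 13² = 170
170 = (10,10)_16 → 10² + 10² = 200
200 = (12,8)_16 → 12² + 8² = 208
208 = (13,0)_16 → 13² + 0² = 169
169 = (10,9)_16 → 10² + 9² = 181
181 = (11,5)_16 → 11² + 5² = 146
146 = (9,2)_16 → 9² + 2² = 85
85 = (5,5)_16 → 5² + 5² = 50
50 = (3,2)_16 → 3² + 2² = 13
13 = (13)_16 → 13² = 169  — 169 repeats.
That took 14 steps.

14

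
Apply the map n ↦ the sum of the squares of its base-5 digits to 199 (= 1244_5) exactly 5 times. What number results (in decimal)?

199 = (1,2,4,4)_5 → 1² + 2² + 4² + 4² = 1 + 4 + 16 + 16 = 37
37 = (1,2,2)_5 → 1² + 2² + 2² = 1 + 4 + 4 = 9
9 = (1,4)_5 → 1² + 4² = 1 + 16 = 17
17 = (3,2)_5 → 3² + 2² = 9 + 4 = 13
13 = (2,3)_5 → 2² + 3² = 4 + 9 = 13

13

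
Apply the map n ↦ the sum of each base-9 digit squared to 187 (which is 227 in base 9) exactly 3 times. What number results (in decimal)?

25

187 = (2,2,7)_9 → 2² + 2² + 7² = 57
57 = (6,3)_9 → 6² + 3² = 45
45 = (5,0)_9 → 5² + 0² = 25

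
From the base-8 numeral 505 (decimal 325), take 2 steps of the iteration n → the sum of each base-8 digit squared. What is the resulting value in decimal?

40

325 = (5,0,5)_8 → 5² + 0² + 5² = 25 + 0 + 25 = 50
50 = (6,2)_8 → 6² + 2² = 36 + 4 = 40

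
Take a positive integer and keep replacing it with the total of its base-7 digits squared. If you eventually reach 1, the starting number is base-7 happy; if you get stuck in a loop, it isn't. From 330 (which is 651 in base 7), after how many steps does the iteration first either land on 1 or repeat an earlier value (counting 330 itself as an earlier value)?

330 = (6,5,1)_7 → 62
62 = (1,1,6)_7 → 38
38 = (5,3)_7 → 34
34 = (4,6)_7 → 52
52 = (1,0,3)_7 → 10
10 = (1,3)_7 → 10  — 10 repeats.
That took 6 steps.

6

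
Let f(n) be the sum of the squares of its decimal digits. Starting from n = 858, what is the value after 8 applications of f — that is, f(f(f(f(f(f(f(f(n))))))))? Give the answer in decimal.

145

858 → 8² + 5² + 8² = 153
153 → 1² + 5² + 3² = 35
35 → 3² + 5² = 34
34 → 3² + 4² = 25
25 → 2² + 5² = 29
29 → 2² + 9² = 85
85 → 8² + 5² = 89
89 → 8² + 9² = 145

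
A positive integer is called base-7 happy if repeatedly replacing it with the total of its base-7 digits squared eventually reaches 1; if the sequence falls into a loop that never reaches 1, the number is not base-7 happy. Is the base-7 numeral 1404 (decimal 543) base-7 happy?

not base-7 happy

543 = (1,4,0,4)_7 → 1² + 4² + 0² + 4² = 33
33 = (4,5)_7 → 4² + 5² = 41
41 = (5,6)_7 → 5² + 6² = 61
61 = (1,1,5)_7 → 1² + 1² + 5² = 27
27 = (3,6)_7 → 3² + 6² = 45
45 = (6,3)_7 → 6² + 3² = 45  — 45 already seen; the sequence cycles without reaching 1.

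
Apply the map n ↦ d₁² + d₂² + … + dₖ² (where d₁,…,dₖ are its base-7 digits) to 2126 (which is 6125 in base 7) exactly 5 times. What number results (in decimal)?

8

2126 = (6,1,2,5)_7 → 6² + 1² + 2² + 5² = 66
66 = (1,2,3)_7 → 1² + 2² + 3² = 14
14 = (2,0)_7 → 2² + 0² = 4
4 = (4)_7 → 4² = 16
16 = (2,2)_7 → 2² + 2² = 8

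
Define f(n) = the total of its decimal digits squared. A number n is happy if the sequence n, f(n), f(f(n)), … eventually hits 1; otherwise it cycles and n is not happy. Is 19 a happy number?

happy

19 → 1² + 9² = 1 + 81 = 82
82 → 8² + 2² = 64 + 4 = 68
68 → 6² + 8² = 36 + 64 = 100
100 → 1² + 0² + 0² = 1 + 0 + 0 = 1  — reached 1.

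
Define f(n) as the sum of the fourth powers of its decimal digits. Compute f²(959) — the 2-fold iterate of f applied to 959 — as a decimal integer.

5140

959 → 9⁴ + 5⁴ + 9⁴ = 6561 + 625 + 6561 = 13747
13747 → 1⁴ + 3⁴ + 7⁴ + 4⁴ + 7⁴ = 1 + 81 + 2401 + 256 + 2401 = 5140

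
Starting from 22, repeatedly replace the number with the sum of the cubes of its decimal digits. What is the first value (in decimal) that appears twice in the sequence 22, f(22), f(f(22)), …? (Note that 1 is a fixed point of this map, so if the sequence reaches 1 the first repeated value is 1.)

22 → 2³ + 2³ = 16
16 → 1³ + 6³ = 217
217 → 2³ + 1³ + 7³ = 352
352 → 3³ + 5³ + 2³ = 160
160 → 1³ + 6³ + 0³ = 217  — 217 already appeared earlier.

217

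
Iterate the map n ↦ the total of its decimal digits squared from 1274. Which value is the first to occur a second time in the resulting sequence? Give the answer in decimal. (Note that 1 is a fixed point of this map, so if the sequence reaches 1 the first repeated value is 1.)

1274 → 70
70 → 49
49 → 97
97 → 130
130 → 10
10 → 1  — reached the fixed point 1.
1 → 1, so 1 is the first repeated value.

1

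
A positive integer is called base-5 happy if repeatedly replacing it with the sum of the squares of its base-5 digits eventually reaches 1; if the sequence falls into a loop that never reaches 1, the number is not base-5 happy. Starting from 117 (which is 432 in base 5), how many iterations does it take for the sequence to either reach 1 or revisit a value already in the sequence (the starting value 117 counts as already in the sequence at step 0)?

4

117 = (4,3,2)_5 → 4² + 3² + 2² = 29
29 = (1,0,4)_5 → 1² + 0² + 4² = 17
17 = (3,2)_5 → 3² + 2² = 13
13 = (2,3)_5 → 2² + 3² = 13  — 13 repeats.
That took 4 steps.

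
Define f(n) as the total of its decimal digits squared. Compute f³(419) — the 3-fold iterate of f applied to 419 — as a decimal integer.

419 → 98
98 → 145
145 → 42

42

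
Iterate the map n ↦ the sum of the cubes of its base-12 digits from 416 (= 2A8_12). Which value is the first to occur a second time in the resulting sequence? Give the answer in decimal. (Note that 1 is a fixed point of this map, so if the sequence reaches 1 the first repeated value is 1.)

1

416 = (2,10,8)_12 → 2³ + 10³ + 8³ = 8 + 1000 + 512 = 1520
1520 = (10,6,8)_12 → 10³ + 6³ + 8³ = 1000 + 216 + 512 = 1728
1728 = (1,0,0,0)_12 → 1³ + 0³ + 0³ + 0³ = 1 + 0 + 0 + 0 = 1  — reached the fixed point 1.
1 → 1, so 1 is the first repeated value.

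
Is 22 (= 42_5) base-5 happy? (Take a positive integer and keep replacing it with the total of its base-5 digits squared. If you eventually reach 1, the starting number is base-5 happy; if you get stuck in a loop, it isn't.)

not base-5 happy

22 = (4,2)_5 → 4² + 2² = 20
20 = (4,0)_5 → 4² + 0² = 16
16 = (3,1)_5 → 3² + 1² = 10
10 = (2,0)_5 → 2² + 0² = 4
4 = (4)_5 → 4² = 16  — 16 already seen; the sequence cycles without reaching 1.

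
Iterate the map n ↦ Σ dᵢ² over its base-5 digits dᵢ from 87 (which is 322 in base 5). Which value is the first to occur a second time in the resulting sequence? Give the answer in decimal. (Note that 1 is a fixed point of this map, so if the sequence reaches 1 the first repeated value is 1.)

87 = (3,2,2)_5 → 3² + 2² + 2² = 17
17 = (3,2)_5 → 3² + 2² = 13
13 = (2,3)_5 → 2² + 3² = 13  — 13 already appeared earlier.

13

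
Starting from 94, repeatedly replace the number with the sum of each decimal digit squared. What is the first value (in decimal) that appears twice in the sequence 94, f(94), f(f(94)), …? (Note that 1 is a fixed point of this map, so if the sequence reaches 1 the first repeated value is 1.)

1

94 → 9² + 4² = 97
97 → 9² + 7² = 130
130 → 1² + 3² + 0² = 10
10 → 1² + 0² = 1  — reached the fixed point 1.
1 → 1, so 1 is the first repeated value.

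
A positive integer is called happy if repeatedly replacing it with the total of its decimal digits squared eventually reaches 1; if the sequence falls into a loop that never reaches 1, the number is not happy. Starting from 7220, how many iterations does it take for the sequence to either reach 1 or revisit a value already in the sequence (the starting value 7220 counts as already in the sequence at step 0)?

13

7220 → 7² + 2² + 2² + 0² = 57
57 → 5² + 7² = 74
74 → 7² + 4² = 65
65 → 6² + 5² = 61
61 → 6² + 1² = 37
37 → 3² + 7² = 58
58 → 5² + 8² = 89
89 → 8² + 9² = 145
145 → 1² + 4² + 5² = 42
42 → 4² + 2² = 20
20 → 2² + 0² = 4
4 → 4² = 16
16 → 1² + 6² = 37  — 37 repeats.
That took 13 steps.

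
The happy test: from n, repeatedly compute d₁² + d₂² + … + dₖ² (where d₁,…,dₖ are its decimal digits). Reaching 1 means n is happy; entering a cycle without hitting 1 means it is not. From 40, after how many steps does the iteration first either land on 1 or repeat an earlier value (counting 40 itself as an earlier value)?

40 → 4² + 0² = 16
16 → 1² + 6² = 37
37 → 3² + 7² = 58
58 → 5² + 8² = 89
89 → 8² + 9² = 145
145 → 1² + 4² + 5² = 42
42 → 4² + 2² = 20
20 → 2² + 0² = 4
4 → 4² = 16  — 16 repeats.
That took 9 steps.

9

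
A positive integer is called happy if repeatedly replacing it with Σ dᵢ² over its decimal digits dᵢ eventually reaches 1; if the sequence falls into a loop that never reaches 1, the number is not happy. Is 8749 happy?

8749 → 8² + 7² + 4² + 9² = 64 + 49 + 16 + 81 = 210
210 → 2² + 1² + 0² = 4 + 1 + 0 = 5
5 → 5² = 25
25 → 2² + 5² = 4 + 25 = 29
29 → 2² + 9² = 4 + 81 = 85
85 → 8² + 5² = 64 + 25 = 89
89 → 8² + 9² = 64 + 81 = 145
145 → 1² + 4² + 5² = 1 + 16 + 25 = 42
42 → 4² + 2² = 16 + 4 = 20
20 → 2² + 0² = 4 + 0 = 4
4 → 4² = 16
16 → 1² + 6² = 1 + 36 = 37
37 → 3² + 7² = 9 + 49 = 58
58 → 5² + 8² = 25 + 64 = 89  — 89 already seen; the sequence cycles without reaching 1.

not happy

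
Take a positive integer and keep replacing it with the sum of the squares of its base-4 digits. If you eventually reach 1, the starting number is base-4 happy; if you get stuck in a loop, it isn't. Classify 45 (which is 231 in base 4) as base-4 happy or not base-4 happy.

base-4 happy

45 = (2,3,1)_4 → 14
14 = (3,2)_4 → 13
13 = (3,1)_4 → 10
10 = (2,2)_4 → 8
8 = (2,0)_4 → 4
4 = (1,0)_4 → 1  — reached 1.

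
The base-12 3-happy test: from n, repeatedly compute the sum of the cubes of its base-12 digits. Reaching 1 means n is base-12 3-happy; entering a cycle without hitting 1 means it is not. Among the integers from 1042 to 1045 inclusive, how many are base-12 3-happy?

1042: 1042 → 1351 → 1136 → 1855 → 1344 → 793 → 342 → 288 → 8 → 512 → 755 → 1464 → 1008 → 343 → 415 → 1351  — not base-12 3-happy
1043: 1043 → 1682 → 1851 → 1028 → 856 → 1520 → 1728 → 1  — base-12 3-happy
1044: 1044 → 370 → 1224 → 728 → 637 → 190 → 1028 → 856 → 1520 → 1728 → 1  — base-12 3-happy
1045: 1045 → 371 → 1555 → 2072 → 585 → 793 → 342 → 288 → 8 → 512 → 755 → 1464 → 1008 → 343 → 415 → 1351 → 1136 → 1855 → 1344 → 793  — not base-12 3-happy
base-12 3-happy: 1043, 1044

2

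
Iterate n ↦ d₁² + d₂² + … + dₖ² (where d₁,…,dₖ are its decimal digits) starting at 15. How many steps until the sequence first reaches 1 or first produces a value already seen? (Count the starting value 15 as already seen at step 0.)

15 → 1² + 5² = 26
26 → 2² + 6² = 40
40 → 4² + 0² = 16
16 → 1² + 6² = 37
37 → 3² + 7² = 58
58 → 5² + 8² = 89
89 → 8² + 9² = 145
145 → 1² + 4² + 5² = 42
42 → 4² + 2² = 20
20 → 2² + 0² = 4
4 → 4² = 16  — 16 repeats.
That took 11 steps.

11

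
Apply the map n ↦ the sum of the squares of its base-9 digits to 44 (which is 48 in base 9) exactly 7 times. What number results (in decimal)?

44 = (4,8)_9 → 4² + 8² = 80
80 = (8,8)_9 → 8² + 8² = 128
128 = (1,5,2)_9 → 1² + 5² + 2² = 30
30 = (3,3)_9 → 3² + 3² = 18
18 = (2,0)_9 → 2² + 0² = 4
4 = (4)_9 → 4² = 16
16 = (1,7)_9 → 1² + 7² = 50

50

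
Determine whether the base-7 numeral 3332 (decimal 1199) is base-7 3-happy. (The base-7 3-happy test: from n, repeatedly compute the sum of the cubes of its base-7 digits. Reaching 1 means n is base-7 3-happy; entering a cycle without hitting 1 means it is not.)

1199 = (3,3,3,2)_7 → 3³ + 3³ + 3³ + 2³ = 27 + 27 + 27 + 8 = 89
89 = (1,5,5)_7 → 1³ + 5³ + 5³ = 1 + 125 + 125 = 251
251 = (5,0,6)_7 → 5³ + 0³ + 6³ = 125 + 0 + 216 = 341
341 = (6,6,5)_7 → 6³ + 6³ + 5³ = 216 + 216 + 125 = 557
557 = (1,4,2,4)_7 → 1³ + 4³ + 2³ + 4³ = 1 + 64 + 8 + 64 = 137
137 = (2,5,4)_7 → 2³ + 5³ + 4³ = 8 + 125 + 64 = 197
197 = (4,0,1)_7 → 4³ + 0³ + 1³ = 64 + 0 + 1 = 65
65 = (1,2,2)_7 → 1³ + 2³ + 2³ = 1 + 8 + 8 = 17
17 = (2,3)_7 → 2³ + 3³ = 8 + 27 = 35
35 = (5,0)_7 → 5³ + 0³ = 125 + 0 = 125
125 = (2,3,6)_7 → 2³ + 3³ + 6³ = 8 + 27 + 216 = 251  — 251 already seen; the sequence cycles without reaching 1.

not base-7 3-happy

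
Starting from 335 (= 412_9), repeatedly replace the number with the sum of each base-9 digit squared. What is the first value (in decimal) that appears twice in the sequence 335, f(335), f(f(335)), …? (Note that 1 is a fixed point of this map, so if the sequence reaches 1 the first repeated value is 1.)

335 = (4,1,2)_9 → 4² + 1² + 2² = 21
21 = (2,3)_9 → 2² + 3² = 13
13 = (1,4)_9 → 1² + 4² = 17
17 = (1,8)_9 → 1² + 8² = 65
65 = (7,2)_9 → 7² + 2² = 53
53 = (5,8)_9 → 5² + 8² = 89
89 = (1,0,8)_9 → 1² + 0² + 8² = 65  — 65 already appeared earlier.

65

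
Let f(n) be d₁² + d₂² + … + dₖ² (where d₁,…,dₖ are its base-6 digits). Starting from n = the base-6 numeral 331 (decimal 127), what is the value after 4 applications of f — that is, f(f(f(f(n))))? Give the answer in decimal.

29

127 = (3,3,1)_6 → 3² + 3² + 1² = 19
19 = (3,1)_6 → 3² + 1² = 10
10 = (1,4)_6 → 1² + 4² = 17
17 = (2,5)_6 → 2² + 5² = 29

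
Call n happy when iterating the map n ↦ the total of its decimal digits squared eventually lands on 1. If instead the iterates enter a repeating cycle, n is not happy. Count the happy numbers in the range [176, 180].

1

176: 176 → 86 → 100 → 1  — happy
177: 177 → 99 → 162 → 41 → 17 → 50 → 25 → 29 → 85 → 89 → 145 → 42 → 20 → 4 → 16 → 37 → 58 → 89  — not happy
178: 178 → 114 → 18 → 65 → 61 → 37 → 58 → 89 → 145 → 42 → 20 → 4 → 16 → 37  — not happy
179: 179 → 131 → 11 → 2 → 4 → 16 → 37 → 58 → 89 → 145 → 42 → 20 → 4  — not happy
180: 180 → 65 → 61 → 37 → 58 → 89 → 145 → 42 → 20 → 4 → 16 → 37  — not happy
happy: 176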